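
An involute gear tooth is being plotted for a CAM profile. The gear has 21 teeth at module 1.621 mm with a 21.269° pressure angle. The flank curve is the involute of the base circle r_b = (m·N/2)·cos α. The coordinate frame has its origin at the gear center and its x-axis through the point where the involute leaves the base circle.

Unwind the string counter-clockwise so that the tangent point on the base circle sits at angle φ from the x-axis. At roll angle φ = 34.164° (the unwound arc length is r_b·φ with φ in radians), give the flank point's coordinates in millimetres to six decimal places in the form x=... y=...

pitch radius r_p = m·N/2 = 1.621·21/2 = 17.020500
base radius r_b = r_p·cos α = 17.020500·cos 21.269° = 15.861193
roll angle φ = 34.164° = 0.59627429 rad
x = r_b·(cos φ + φ·sin φ) = 15.861193·(0.82743358 + 0.59627429·0.56156360) = 18.435140
y = r_b·(sin φ − φ·cos φ) = 15.861193·(0.56156360 − 0.59627429·0.82743358) = 1.081515

x=18.435140 y=1.081515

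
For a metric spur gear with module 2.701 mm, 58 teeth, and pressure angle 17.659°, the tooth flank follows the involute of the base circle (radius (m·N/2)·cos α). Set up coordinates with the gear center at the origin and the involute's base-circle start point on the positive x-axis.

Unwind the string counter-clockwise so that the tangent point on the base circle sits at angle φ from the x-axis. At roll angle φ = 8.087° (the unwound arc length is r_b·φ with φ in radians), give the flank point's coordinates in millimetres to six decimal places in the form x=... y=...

pitch radius r_p = m·N/2 = 2.701·58/2 = 78.329000
base radius r_b = r_p·cos α = 78.329000·cos 17.659° = 74.638043
roll angle φ = 8.087° = 0.14114478 rad
x = r_b·(cos φ + φ·sin φ) = 74.638043·(0.99005560 + 0.14114478·0.14067660) = 75.377809
y = r_b·(sin φ − φ·cos φ) = 74.638043·(0.14067660 − 0.14114478·0.99005560) = 0.069818

x=75.377809 y=0.069818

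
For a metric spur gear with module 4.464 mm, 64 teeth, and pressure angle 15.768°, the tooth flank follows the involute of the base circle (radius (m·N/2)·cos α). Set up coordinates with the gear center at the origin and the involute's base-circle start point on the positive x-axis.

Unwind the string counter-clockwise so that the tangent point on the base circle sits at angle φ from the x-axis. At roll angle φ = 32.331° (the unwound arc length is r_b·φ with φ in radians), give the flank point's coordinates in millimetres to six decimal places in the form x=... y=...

pitch radius r_p = m·N/2 = 4.464·64/2 = 142.848000
base radius r_b = r_p·cos α = 142.848000·cos 15.768° = 137.472617
roll angle φ = 32.331° = 0.56428240 rad
x = r_b·(cos φ + φ·sin φ) = 137.472617·(0.84497260 + 0.56428240·0.53480960) = 157.647582
y = r_b·(sin φ − φ·cos φ) = 137.472617·(0.53480960 − 0.56428240·0.84497260) = 7.974297

x=157.647582 y=7.974297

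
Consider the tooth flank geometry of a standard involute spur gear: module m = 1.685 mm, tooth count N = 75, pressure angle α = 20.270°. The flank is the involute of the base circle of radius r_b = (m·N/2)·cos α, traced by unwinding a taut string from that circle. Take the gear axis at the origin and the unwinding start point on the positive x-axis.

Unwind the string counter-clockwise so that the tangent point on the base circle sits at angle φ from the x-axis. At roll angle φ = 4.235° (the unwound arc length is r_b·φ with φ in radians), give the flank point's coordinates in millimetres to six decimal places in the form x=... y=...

pitch radius r_p = m·N/2 = 1.685·75/2 = 63.187500
base radius r_b = r_p·cos α = 63.187500·cos 20.270° = 59.274327
roll angle φ = 4.235° = 0.07391469 rad
x = r_b·(cos φ + φ·sin φ) = 59.274327·(0.99726955 + 0.07391469·0.07384741) = 59.436025
y = r_b·(sin φ − φ·cos φ) = 59.274327·(0.07384741 − 0.07391469·0.99726955) = 0.007974

x=59.436025 y=0.007974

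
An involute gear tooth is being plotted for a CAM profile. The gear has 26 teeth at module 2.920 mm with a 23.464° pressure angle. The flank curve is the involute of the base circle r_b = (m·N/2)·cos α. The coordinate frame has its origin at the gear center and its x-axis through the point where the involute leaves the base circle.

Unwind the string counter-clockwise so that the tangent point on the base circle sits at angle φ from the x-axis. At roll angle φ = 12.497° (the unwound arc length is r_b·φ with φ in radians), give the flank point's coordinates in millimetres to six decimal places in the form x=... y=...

pitch radius r_p = m·N/2 = 2.920·26/2 = 37.960000
base radius r_b = r_p·cos α = 37.960000·cos 23.464° = 34.821104
roll angle φ = 12.497° = 0.21811380 rad
x = r_b·(cos φ + φ·sin φ) = 34.821104·(0.97630734 + 0.21811380·0.21638849) = 35.639562
y = r_b·(sin φ − φ·cos φ) = 34.821104·(0.21638849 − 0.21811380·0.97630734) = 0.119868

x=35.639562 y=0.119868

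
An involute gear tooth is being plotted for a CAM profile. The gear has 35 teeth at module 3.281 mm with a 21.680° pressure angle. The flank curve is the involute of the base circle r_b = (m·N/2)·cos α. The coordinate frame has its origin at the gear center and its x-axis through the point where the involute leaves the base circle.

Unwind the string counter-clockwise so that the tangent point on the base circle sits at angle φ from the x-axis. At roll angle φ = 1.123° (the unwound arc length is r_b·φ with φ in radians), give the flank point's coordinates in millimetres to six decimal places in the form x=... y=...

pitch radius r_p = m·N/2 = 3.281·35/2 = 57.417500
base radius r_b = r_p·cos α = 57.417500·cos 21.680° = 53.355877
roll angle φ = 1.123° = 0.01960005 rad
x = r_b·(cos φ + φ·sin φ) = 53.355877·(0.99980793 + 0.01960005·0.01959879) = 53.366124
y = r_b·(sin φ − φ·cos φ) = 53.355877·(0.01959879 − 0.01960005·0.99980793) = 0.000134

x=53.366124 y=0.000134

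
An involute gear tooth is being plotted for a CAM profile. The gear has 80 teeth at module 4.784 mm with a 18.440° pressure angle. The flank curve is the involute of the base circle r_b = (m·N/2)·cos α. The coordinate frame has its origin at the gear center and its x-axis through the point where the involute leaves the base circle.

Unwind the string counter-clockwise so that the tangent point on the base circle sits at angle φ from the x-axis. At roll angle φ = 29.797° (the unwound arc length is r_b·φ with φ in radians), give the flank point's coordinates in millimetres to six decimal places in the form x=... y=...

x=204.448376 y=8.283169

pitch radius r_p = m·N/2 = 4.784·80/2 = 191.360000
base radius r_b = r_p·cos α = 191.360000·cos 18.440° = 181.534700
roll angle φ = 29.797° = 0.52005576 rad
x = r_b·(cos φ + φ·sin φ) = 181.534700·(0.86779147 + 0.52005576·0.49692852) = 204.448376
y = r_b·(sin φ − φ·cos φ) = 181.534700·(0.49692852 − 0.52005576·0.86779147) = 8.283169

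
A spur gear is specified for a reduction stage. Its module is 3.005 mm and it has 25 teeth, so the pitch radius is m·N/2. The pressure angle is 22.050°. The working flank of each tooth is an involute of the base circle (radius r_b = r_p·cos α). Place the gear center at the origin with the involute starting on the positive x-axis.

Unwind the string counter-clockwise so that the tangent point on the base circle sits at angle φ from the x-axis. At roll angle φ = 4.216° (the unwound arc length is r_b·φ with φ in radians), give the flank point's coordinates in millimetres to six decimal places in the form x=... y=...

pitch radius r_p = m·N/2 = 3.005·25/2 = 37.562500
base radius r_b = r_p·cos α = 37.562500·cos 22.050° = 34.815051
roll angle φ = 4.216° = 0.07358308 rad
x = r_b·(cos φ + φ·sin φ) = 34.815051·(0.99729399 + 0.07358308·0.07351670) = 34.909176
y = r_b·(sin φ − φ·cos φ) = 34.815051·(0.07351670 − 0.07358308·0.99729399) = 0.004621

x=34.909176 y=0.004621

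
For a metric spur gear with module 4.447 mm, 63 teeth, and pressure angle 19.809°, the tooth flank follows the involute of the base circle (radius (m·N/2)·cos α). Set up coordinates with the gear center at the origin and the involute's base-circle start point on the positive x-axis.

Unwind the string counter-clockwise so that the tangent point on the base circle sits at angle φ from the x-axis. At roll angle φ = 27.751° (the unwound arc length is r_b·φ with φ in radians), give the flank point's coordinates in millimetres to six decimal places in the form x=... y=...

pitch radius r_p = m·N/2 = 4.447·63/2 = 140.080500
base radius r_b = r_p·cos α = 140.080500·cos 19.809° = 131.791593
roll angle φ = 27.751° = 0.48434632 rad
x = r_b·(cos φ + φ·sin φ) = 131.791593·(0.88497951 + 0.48434632·0.46562997) = 146.355312
y = r_b·(sin φ − φ·cos φ) = 131.791593·(0.46562997 − 0.48434632·0.88497951) = 4.875419

x=146.355312 y=4.875419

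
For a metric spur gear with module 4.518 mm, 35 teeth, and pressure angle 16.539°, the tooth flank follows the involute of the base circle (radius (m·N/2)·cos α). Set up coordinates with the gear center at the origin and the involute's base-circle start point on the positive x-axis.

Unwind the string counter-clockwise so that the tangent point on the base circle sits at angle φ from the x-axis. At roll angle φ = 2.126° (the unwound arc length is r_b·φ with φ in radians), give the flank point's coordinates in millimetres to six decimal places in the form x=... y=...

x=75.845939 y=0.001291

pitch radius r_p = m·N/2 = 4.518·35/2 = 79.065000
base radius r_b = r_p·cos α = 79.065000·cos 16.539° = 75.793780
roll angle φ = 2.126° = 0.03710570 rad
x = r_b·(cos φ + φ·sin φ) = 75.793780·(0.99931166 + 0.03710570·0.03709719) = 75.845939
y = r_b·(sin φ − φ·cos φ) = 75.793780·(0.03709719 − 0.03710570·0.99931166) = 0.001291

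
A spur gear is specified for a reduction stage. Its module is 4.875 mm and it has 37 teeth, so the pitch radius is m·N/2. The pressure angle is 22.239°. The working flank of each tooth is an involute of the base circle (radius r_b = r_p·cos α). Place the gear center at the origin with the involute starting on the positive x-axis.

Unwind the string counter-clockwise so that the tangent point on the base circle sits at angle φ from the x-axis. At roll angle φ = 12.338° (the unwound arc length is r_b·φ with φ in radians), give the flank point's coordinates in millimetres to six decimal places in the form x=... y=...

pitch radius r_p = m·N/2 = 4.875·37/2 = 90.187500
base radius r_b = r_p·cos α = 90.187500·cos 22.239° = 83.478739
roll angle φ = 12.338° = 0.21533872 rad
x = r_b·(cos φ + φ·sin φ) = 83.478739·(0.97690407 + 0.21533872·0.21367834) = 85.391846
y = r_b·(sin φ − φ·cos φ) = 83.478739·(0.21367834 − 0.21533872·0.97690407) = 0.276570

x=85.391846 y=0.276570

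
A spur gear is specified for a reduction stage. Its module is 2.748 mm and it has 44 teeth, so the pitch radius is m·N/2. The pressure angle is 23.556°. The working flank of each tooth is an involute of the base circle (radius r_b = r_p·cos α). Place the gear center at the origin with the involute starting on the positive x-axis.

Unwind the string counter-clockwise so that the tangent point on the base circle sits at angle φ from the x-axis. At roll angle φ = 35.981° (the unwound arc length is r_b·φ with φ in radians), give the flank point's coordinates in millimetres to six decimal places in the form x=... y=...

pitch radius r_p = m·N/2 = 2.748·44/2 = 60.456000
base radius r_b = r_p·cos α = 60.456000·cos 23.556° = 55.418196
roll angle φ = 35.981° = 0.62798692 rad
x = r_b·(cos φ + φ·sin φ) = 55.418196·(0.80921187 + 0.62798692·0.58751694) = 65.291769
y = r_b·(sin φ − φ·cos φ) = 55.418196·(0.58751694 − 0.62798692·0.80921187) = 4.397017

x=65.291769 y=4.397017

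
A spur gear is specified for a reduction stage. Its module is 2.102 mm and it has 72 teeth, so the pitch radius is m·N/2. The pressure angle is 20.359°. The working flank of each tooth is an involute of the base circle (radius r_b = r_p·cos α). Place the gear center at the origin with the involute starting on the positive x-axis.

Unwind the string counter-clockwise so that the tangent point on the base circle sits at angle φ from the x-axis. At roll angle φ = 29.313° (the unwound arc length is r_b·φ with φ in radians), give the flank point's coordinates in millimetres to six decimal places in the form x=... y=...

pitch radius r_p = m·N/2 = 2.102·72/2 = 75.672000
base radius r_b = r_p·cos α = 75.672000·cos 20.359° = 70.944860
roll angle φ = 29.313° = 0.51160836 rad
x = r_b·(cos φ + φ·sin φ) = 70.944860·(0.87195821 + 0.51160836·0.48958031) = 79.630752
y = r_b·(sin φ − φ·cos φ) = 70.944860·(0.48958031 − 0.51160836·0.87195821) = 3.084625

x=79.630752 y=3.084625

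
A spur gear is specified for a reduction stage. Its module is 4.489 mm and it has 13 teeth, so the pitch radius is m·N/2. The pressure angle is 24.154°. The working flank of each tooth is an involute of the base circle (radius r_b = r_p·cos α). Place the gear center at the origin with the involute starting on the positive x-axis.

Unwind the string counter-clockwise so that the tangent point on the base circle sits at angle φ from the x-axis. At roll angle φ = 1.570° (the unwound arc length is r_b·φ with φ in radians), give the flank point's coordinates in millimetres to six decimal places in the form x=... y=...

x=26.633885 y=0.000183

pitch radius r_p = m·N/2 = 4.489·13/2 = 29.178500
base radius r_b = r_p·cos α = 29.178500·cos 24.154° = 26.623891
roll angle φ = 1.570° = 0.02740167 rad
x = r_b·(cos φ + φ·sin φ) = 26.623891·(0.99962460 + 0.02740167·0.02739824) = 26.633885
y = r_b·(sin φ − φ·cos φ) = 26.623891·(0.02739824 − 0.02740167·0.99962460) = 0.000183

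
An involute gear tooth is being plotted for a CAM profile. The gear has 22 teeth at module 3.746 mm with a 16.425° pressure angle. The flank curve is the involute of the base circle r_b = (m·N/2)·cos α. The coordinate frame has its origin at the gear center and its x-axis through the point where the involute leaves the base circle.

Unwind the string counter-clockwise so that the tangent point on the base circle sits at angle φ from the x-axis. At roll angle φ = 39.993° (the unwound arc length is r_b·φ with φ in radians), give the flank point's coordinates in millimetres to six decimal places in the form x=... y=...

x=48.011469 y=4.265984

pitch radius r_p = m·N/2 = 3.746·22/2 = 41.206000
base radius r_b = r_p·cos α = 41.206000·cos 16.425° = 39.524412
roll angle φ = 39.993° = 0.69800953 rad
x = r_b·(cos φ + φ·sin φ) = 39.524412·(0.76612297 + 0.69800953·0.64269401) = 48.011469
y = r_b·(sin φ − φ·cos φ) = 39.524412·(0.64269401 − 0.69800953·0.76612297) = 4.265984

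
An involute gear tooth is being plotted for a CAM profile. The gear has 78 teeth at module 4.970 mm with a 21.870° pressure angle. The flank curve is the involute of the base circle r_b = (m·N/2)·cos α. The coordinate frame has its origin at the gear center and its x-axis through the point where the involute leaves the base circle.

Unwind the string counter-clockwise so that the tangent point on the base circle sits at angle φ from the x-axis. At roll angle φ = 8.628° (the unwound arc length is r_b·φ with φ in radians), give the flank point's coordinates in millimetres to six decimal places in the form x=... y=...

x=181.908306 y=0.204287

pitch radius r_p = m·N/2 = 4.970·78/2 = 193.830000
base radius r_b = r_p·cos α = 193.830000·cos 21.870° = 179.880331
roll angle φ = 8.628° = 0.15058701 rad
x = r_b·(cos φ + φ·sin φ) = 179.880331·(0.98868319 + 0.15058701·0.15001852) = 181.908306
y = r_b·(sin φ − φ·cos φ) = 179.880331·(0.15001852 − 0.15058701·0.98868319) = 0.204287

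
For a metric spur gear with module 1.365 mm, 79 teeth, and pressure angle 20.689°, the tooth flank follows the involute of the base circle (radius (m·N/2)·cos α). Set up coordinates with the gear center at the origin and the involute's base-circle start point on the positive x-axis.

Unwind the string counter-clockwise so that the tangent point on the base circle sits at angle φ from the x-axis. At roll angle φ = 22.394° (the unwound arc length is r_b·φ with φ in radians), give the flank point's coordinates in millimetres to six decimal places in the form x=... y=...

pitch radius r_p = m·N/2 = 1.365·79/2 = 53.917500
base radius r_b = r_p·cos α = 53.917500·cos 20.689° = 50.440462
roll angle φ = 22.394° = 0.39084903 rad
x = r_b·(cos φ + φ·sin φ) = 50.440462·(0.92458593 + 0.39084903·0.38097356) = 54.147285
y = r_b·(sin φ − φ·cos φ) = 50.440462·(0.38097356 − 0.39084903·0.92458593) = 0.988635

x=54.147285 y=0.988635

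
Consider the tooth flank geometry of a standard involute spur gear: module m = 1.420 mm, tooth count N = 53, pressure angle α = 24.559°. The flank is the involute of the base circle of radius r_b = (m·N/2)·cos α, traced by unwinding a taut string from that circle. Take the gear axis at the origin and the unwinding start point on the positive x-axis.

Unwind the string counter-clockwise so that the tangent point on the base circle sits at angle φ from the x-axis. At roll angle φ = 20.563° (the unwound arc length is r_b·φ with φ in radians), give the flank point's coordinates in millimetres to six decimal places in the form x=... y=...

x=36.359483 y=0.520618

pitch radius r_p = m·N/2 = 1.420·53/2 = 37.630000
base radius r_b = r_p·cos α = 37.630000·cos 24.559° = 34.225755
roll angle φ = 20.563° = 0.35889205 rad
x = r_b·(cos φ + φ·sin φ) = 34.225755·(0.93628655 + 0.35889205·0.35123709) = 36.359483
y = r_b·(sin φ − φ·cos φ) = 34.225755·(0.35123709 − 0.35889205·0.93628655) = 0.520618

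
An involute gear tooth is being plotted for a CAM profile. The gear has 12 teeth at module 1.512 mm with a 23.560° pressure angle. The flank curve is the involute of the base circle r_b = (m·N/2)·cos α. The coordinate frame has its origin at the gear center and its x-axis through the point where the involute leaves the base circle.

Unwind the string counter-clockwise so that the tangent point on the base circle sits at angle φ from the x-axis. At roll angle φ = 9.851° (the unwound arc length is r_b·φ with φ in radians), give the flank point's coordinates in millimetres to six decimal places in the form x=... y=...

pitch radius r_p = m·N/2 = 1.512·12/2 = 9.072000
base radius r_b = r_p·cos α = 9.072000·cos 23.560° = 8.315776
roll angle φ = 9.851° = 0.17193238 rad
x = r_b·(cos φ + φ·sin φ) = 8.315776·(0.98525600 + 0.17193238·0.17108656) = 8.437780
y = r_b·(sin φ − φ·cos φ) = 8.315776·(0.17108656 − 0.17193238·0.98525600) = 0.014047

x=8.437780 y=0.014047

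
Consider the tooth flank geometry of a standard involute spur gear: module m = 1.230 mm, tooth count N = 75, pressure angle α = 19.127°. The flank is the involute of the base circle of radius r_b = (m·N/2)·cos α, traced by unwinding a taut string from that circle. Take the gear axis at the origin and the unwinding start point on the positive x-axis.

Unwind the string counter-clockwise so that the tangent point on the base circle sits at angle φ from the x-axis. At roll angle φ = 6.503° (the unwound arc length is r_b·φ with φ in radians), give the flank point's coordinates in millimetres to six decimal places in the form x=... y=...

pitch radius r_p = m·N/2 = 1.230·75/2 = 46.125000
base radius r_b = r_p·cos α = 46.125000·cos 19.127° = 43.578651
roll angle φ = 6.503° = 0.11349876 rad
x = r_b·(cos φ + φ·sin φ) = 43.578651·(0.99356593 + 0.11349876·0.11325524) = 43.858437
y = r_b·(sin φ − φ·cos φ) = 43.578651·(0.11325524 − 0.11349876·0.99356593) = 0.021211

x=43.858437 y=0.021211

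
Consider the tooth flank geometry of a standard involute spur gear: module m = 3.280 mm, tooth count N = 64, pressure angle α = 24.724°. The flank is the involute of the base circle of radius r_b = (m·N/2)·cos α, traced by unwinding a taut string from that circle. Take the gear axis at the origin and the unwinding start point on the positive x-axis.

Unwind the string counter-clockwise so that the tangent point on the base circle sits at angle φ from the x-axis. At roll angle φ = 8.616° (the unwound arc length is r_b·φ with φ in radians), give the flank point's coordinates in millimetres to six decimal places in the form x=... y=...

pitch radius r_p = m·N/2 = 3.280·64/2 = 104.960000
base radius r_b = r_p·cos α = 104.960000·cos 24.724° = 95.338638
roll angle φ = 8.616° = 0.15037757 rad
x = r_b·(cos φ + φ·sin φ) = 95.338638·(0.98871458 + 0.15037757·0.14981145) = 96.410518
y = r_b·(sin φ − φ·cos φ) = 95.338638·(0.14981145 − 0.15037757·0.98871458) = 0.107824

x=96.410518 y=0.107824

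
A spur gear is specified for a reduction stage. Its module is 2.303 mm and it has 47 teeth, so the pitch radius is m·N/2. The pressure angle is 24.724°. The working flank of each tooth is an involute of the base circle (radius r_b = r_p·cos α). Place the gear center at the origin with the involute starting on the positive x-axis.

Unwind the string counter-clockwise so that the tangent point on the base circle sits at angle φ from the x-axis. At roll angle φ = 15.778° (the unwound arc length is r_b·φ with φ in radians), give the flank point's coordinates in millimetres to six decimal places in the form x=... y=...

x=50.988206 y=0.339607

pitch radius r_p = m·N/2 = 2.303·47/2 = 54.120500
base radius r_b = r_p·cos α = 54.120500·cos 24.724° = 49.159439
roll angle φ = 15.778° = 0.27537805 rad
x = r_b·(cos φ + φ·sin φ) = 49.159439·(0.96232247 + 0.27537805·0.27191076) = 50.988206
y = r_b·(sin φ − φ·cos φ) = 49.159439·(0.27191076 − 0.27537805·0.96232247) = 0.339607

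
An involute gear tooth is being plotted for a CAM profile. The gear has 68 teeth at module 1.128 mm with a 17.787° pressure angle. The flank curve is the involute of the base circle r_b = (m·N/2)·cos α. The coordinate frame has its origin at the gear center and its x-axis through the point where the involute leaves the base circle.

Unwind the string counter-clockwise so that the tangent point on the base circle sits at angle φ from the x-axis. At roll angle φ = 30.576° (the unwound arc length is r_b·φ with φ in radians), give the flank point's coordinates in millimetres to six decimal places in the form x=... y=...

x=41.354303 y=1.797834

pitch radius r_p = m·N/2 = 1.128·68/2 = 38.352000
base radius r_b = r_p·cos α = 38.352000·cos 17.787° = 36.518726
roll angle φ = 30.576° = 0.53365187 rad
x = r_b·(cos φ + φ·sin φ) = 36.518726·(0.86095518 + 0.53365187·0.50868082) = 41.354303
y = r_b·(sin φ − φ·cos φ) = 36.518726·(0.50868082 − 0.53365187·0.86095518) = 1.797834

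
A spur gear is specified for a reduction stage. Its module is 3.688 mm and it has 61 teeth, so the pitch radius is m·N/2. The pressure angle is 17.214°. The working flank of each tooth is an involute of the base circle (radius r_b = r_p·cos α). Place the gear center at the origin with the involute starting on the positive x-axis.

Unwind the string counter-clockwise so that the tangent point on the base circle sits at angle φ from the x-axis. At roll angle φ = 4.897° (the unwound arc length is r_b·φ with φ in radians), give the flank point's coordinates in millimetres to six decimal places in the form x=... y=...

x=107.837124 y=0.022345

pitch radius r_p = m·N/2 = 3.688·61/2 = 112.484000
base radius r_b = r_p·cos α = 112.484000·cos 17.214° = 107.445401
roll angle φ = 4.897° = 0.08546877 rad
x = r_b·(cos φ + φ·sin φ) = 107.445401·(0.99634977 + 0.08546877·0.08536475) = 107.837124
y = r_b·(sin φ − φ·cos φ) = 107.445401·(0.08536475 − 0.08546877·0.99634977) = 0.022345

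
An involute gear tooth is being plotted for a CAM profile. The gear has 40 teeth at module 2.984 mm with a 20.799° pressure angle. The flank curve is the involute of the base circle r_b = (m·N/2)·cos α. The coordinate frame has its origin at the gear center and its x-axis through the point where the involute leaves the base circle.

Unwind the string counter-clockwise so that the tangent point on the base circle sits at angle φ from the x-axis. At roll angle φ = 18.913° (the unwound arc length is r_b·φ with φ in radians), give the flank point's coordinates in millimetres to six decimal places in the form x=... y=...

x=58.748008 y=0.661630

pitch radius r_p = m·N/2 = 2.984·40/2 = 59.680000
base radius r_b = r_p·cos α = 59.680000·cos 20.799° = 55.790766
roll angle φ = 18.913° = 0.33009412 rad
x = r_b·(cos φ + φ·sin φ) = 55.790766·(0.94601184 + 0.33009412·0.32413207) = 58.748008
y = r_b·(sin φ − φ·cos φ) = 55.790766·(0.32413207 − 0.33009412·0.94601184) = 0.661630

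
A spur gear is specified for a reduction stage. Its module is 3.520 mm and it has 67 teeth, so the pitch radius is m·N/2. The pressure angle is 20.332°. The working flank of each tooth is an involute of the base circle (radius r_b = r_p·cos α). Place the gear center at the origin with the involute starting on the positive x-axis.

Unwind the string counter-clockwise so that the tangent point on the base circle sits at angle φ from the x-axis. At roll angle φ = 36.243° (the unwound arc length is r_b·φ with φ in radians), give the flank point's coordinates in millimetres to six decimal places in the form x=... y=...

pitch radius r_p = m·N/2 = 3.520·67/2 = 117.920000
base radius r_b = r_p·cos α = 117.920000·cos 20.332° = 110.572997
roll angle φ = 36.243° = 0.63255968 rad
x = r_b·(cos φ + φ·sin φ) = 110.572997·(0.80651684 + 0.63255968·0.59121112) = 130.530666
y = r_b·(sin φ − φ·cos φ) = 110.572997·(0.59121112 − 0.63255968·0.80651684) = 8.960955

x=130.530666 y=8.960955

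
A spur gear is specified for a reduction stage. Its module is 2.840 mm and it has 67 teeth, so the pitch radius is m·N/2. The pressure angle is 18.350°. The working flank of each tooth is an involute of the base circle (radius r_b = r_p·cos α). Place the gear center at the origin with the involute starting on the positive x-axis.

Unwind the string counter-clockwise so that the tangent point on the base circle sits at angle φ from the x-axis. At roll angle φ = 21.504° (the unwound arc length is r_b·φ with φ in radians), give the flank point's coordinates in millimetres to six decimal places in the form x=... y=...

pitch radius r_p = m·N/2 = 2.840·67/2 = 95.140000
base radius r_b = r_p·cos α = 95.140000·cos 18.350° = 90.302236
roll angle φ = 21.504° = 0.37531560 rad
x = r_b·(cos φ + φ·sin φ) = 90.302236·(0.93039198 + 0.37531560·0.36656618) = 96.440078
y = r_b·(sin φ − φ·cos φ) = 90.302236·(0.36656618 − 0.37531560·0.93039198) = 1.569051

x=96.440078 y=1.569051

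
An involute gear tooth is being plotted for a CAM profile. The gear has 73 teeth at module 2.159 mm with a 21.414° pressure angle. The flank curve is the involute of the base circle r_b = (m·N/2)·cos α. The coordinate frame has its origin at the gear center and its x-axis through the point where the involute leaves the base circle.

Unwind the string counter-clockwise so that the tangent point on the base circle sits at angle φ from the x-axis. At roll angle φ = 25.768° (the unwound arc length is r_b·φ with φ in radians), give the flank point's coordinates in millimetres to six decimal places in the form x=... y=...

x=80.411807 y=2.179831

pitch radius r_p = m·N/2 = 2.159·73/2 = 78.803500
base radius r_b = r_p·cos α = 78.803500·cos 21.414° = 73.363429
roll angle φ = 25.768° = 0.44973644 rad
x = r_b·(cos φ + φ·sin φ) = 73.363429·(0.90056171 + 0.44973644·0.43472820) = 80.411807
y = r_b·(sin φ − φ·cos φ) = 73.363429·(0.43472820 − 0.44973644·0.90056171) = 2.179831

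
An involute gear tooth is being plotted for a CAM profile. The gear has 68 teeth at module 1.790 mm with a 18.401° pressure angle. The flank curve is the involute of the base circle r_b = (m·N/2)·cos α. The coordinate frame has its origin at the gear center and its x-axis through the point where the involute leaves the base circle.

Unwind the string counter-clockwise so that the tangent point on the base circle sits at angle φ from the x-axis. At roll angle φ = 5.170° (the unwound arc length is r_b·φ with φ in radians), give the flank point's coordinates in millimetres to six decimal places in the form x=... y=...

x=57.982876 y=0.014131

pitch radius r_p = m·N/2 = 1.790·68/2 = 60.860000
base radius r_b = r_p·cos α = 60.860000·cos 18.401° = 57.748259
roll angle φ = 5.170° = 0.09023352 rad
x = r_b·(cos φ + φ·sin φ) = 57.748259·(0.99593172 + 0.09023352·0.09011112) = 57.982876
y = r_b·(sin φ − φ·cos φ) = 57.748259·(0.09011112 − 0.09023352·0.99593172) = 0.014131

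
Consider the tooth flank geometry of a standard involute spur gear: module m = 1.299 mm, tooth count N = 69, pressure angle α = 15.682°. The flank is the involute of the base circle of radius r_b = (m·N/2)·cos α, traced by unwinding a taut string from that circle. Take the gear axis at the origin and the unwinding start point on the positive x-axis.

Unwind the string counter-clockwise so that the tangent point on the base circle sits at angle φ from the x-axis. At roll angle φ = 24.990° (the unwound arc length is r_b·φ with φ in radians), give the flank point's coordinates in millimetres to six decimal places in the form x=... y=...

pitch radius r_p = m·N/2 = 1.299·69/2 = 44.815500
base radius r_b = r_p·cos α = 44.815500·cos 15.682° = 43.147320
roll angle φ = 24.990° = 0.43615778 rad
x = r_b·(cos φ + φ·sin φ) = 43.147320·(0.90638153 + 0.43615778·0.42246007) = 47.058226
y = r_b·(sin φ − φ·cos φ) = 43.147320·(0.42246007 − 0.43615778·0.90638153) = 1.170790

x=47.058226 y=1.170790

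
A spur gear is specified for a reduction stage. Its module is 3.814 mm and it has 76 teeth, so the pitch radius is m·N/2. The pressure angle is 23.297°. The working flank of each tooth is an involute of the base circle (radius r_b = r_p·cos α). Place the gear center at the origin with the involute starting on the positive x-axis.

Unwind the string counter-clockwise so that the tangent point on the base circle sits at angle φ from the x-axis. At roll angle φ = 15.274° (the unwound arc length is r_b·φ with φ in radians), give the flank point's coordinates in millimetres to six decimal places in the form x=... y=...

pitch radius r_p = m·N/2 = 3.814·76/2 = 144.932000
base radius r_b = r_p·cos α = 144.932000·cos 23.297° = 133.115272
roll angle φ = 15.274° = 0.26658159 rad
x = r_b·(cos φ + φ·sin φ) = 133.115272·(0.96467706 + 0.26658159·0.26343532) = 137.761537
y = r_b·(sin φ − φ·cos φ) = 133.115272·(0.26343532 − 0.26658159·0.96467706) = 0.834656

x=137.761537 y=0.834656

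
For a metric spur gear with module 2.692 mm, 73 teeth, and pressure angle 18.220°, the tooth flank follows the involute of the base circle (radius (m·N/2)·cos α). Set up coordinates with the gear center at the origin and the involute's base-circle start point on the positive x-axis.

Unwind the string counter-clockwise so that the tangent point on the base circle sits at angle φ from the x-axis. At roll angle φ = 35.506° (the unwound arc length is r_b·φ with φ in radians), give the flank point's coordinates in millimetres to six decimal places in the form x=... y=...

x=109.568277 y=7.123189

pitch radius r_p = m·N/2 = 2.692·73/2 = 98.258000
base radius r_b = r_p·cos α = 98.258000·cos 18.220° = 93.331636
roll angle φ = 35.506° = 0.61969660 rad
x = r_b·(cos φ + φ·sin φ) = 93.331636·(0.81405470 + 0.61969660·0.58078821) = 109.568277
y = r_b·(sin φ − φ·cos φ) = 93.331636·(0.58078821 − 0.61969660·0.81405470) = 7.123189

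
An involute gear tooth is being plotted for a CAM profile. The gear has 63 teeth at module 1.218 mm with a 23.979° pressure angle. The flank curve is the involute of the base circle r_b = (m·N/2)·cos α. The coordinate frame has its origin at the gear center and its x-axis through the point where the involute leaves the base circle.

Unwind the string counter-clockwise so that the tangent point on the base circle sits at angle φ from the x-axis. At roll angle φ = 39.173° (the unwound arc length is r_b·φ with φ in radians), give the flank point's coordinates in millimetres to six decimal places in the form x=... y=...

x=42.316090 y=3.562804

pitch radius r_p = m·N/2 = 1.218·63/2 = 38.367000
base radius r_b = r_p·cos α = 38.367000·cos 23.979° = 35.055716
roll angle φ = 39.173° = 0.68369783 rad
x = r_b·(cos φ + φ·sin φ) = 35.055716·(0.77524224 + 0.68369783·0.63166405) = 42.316090
y = r_b·(sin φ − φ·cos φ) = 35.055716·(0.63166405 − 0.68369783·0.77524224) = 3.562804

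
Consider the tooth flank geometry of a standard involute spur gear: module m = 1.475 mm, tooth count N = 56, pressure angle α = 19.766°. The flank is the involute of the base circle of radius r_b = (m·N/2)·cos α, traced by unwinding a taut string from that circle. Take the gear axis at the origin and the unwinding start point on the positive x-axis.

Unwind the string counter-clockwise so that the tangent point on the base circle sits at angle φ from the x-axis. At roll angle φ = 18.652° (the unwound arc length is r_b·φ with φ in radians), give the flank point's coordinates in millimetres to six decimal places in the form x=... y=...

x=40.871886 y=0.442237

pitch radius r_p = m·N/2 = 1.475·56/2 = 41.300000
base radius r_b = r_p·cos α = 41.300000·cos 19.766° = 38.866671
roll angle φ = 18.652° = 0.32553881 rad
x = r_b·(cos φ + φ·sin φ) = 38.866671·(0.94747854 + 0.32553881·0.31981935) = 40.871886
y = r_b·(sin φ − φ·cos φ) = 38.866671·(0.31981935 − 0.32553881·0.94747854) = 0.442237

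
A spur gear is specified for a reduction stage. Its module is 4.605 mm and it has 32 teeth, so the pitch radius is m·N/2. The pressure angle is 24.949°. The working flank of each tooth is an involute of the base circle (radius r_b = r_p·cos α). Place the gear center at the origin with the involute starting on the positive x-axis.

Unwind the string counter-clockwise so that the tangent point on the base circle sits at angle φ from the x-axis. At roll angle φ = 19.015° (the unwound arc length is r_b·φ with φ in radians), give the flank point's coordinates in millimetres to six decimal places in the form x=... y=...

pitch radius r_p = m·N/2 = 4.605·32/2 = 73.680000
base radius r_b = r_p·cos α = 73.680000·cos 24.949° = 66.804448
roll angle φ = 19.015° = 0.33187436 rad
x = r_b·(cos φ + φ·sin φ) = 66.804448·(0.94543331 + 0.33187436·0.32581568) = 70.382707
y = r_b·(sin φ − φ·cos φ) = 66.804448·(0.32581568 − 0.33187436·0.94543331) = 0.805034

x=70.382707 y=0.805034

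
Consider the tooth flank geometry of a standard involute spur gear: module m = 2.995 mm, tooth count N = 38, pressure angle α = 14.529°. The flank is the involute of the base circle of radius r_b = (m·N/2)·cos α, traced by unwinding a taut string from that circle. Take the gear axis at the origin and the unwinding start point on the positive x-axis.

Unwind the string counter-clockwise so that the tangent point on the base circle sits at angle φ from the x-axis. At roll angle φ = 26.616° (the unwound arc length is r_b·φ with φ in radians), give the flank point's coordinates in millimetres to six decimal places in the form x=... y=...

pitch radius r_p = m·N/2 = 2.995·38/2 = 56.905000
base radius r_b = r_p·cos α = 56.905000·cos 14.529° = 55.085223
roll angle φ = 26.616° = 0.46453683 rad
x = r_b·(cos φ + φ·sin φ) = 55.085223·(0.89402916 + 0.46453683·0.44800877) = 60.711944
y = r_b·(sin φ − φ·cos φ) = 55.085223·(0.44800877 − 0.46453683·0.89402916) = 1.801248

x=60.711944 y=1.801248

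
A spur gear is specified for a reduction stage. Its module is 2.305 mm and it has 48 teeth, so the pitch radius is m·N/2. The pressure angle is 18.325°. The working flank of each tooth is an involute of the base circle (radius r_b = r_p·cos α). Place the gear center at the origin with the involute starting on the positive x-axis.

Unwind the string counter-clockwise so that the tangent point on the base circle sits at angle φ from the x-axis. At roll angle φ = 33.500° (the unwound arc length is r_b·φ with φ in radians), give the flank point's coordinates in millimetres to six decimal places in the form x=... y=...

x=60.738176 y=3.380693

pitch radius r_p = m·N/2 = 2.305·48/2 = 55.320000
base radius r_b = r_p·cos α = 55.320000·cos 18.325° = 52.514633
roll angle φ = 33.500° = 0.58468530 rad
x = r_b·(cos φ + φ·sin φ) = 52.514633·(0.83388582 + 0.58468530·0.55193699) = 60.738176
y = r_b·(sin φ − φ·cos φ) = 52.514633·(0.55193699 − 0.58468530·0.83388582) = 3.380693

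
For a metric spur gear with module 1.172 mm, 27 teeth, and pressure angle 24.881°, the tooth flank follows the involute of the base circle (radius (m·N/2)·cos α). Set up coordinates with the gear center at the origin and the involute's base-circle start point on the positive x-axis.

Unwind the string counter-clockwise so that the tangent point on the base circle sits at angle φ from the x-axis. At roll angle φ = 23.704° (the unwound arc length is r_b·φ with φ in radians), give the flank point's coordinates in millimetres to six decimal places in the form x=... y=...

pitch radius r_p = m·N/2 = 1.172·27/2 = 15.822000
base radius r_b = r_p·cos α = 15.822000·cos 24.881° = 14.353459
roll angle φ = 23.704° = 0.41371285 rad
x = r_b·(cos φ + φ·sin φ) = 14.353459·(0.91563453 + 0.41371285·0.40201170) = 15.529752
y = r_b·(sin φ − φ·cos φ) = 14.353459·(0.40201170 − 0.41371285·0.91563453) = 0.333028

x=15.529752 y=0.333028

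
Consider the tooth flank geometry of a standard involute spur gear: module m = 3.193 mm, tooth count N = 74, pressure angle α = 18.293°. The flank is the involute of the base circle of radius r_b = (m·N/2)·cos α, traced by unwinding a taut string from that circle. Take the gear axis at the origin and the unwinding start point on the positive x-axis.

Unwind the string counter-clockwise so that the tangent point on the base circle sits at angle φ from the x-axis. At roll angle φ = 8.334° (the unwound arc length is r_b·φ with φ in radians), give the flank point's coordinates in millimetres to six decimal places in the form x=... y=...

pitch radius r_p = m·N/2 = 3.193·74/2 = 118.141000
base radius r_b = r_p·cos α = 118.141000·cos 18.293° = 112.170607
roll angle φ = 8.334° = 0.14545574 rad
x = r_b·(cos φ + φ·sin φ) = 112.170607·(0.98943995 + 0.14545574·0.14494337) = 113.350955
y = r_b·(sin φ − φ·cos φ) = 112.170607·(0.14494337 − 0.14545574·0.98943995) = 0.114824

x=113.350955 y=0.114824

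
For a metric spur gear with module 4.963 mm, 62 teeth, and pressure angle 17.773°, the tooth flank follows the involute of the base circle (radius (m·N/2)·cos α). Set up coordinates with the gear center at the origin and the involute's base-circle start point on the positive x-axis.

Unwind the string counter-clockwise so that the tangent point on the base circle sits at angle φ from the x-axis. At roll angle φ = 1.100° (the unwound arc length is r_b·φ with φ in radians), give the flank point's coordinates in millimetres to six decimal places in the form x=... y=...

pitch radius r_p = m·N/2 = 4.963·62/2 = 153.853000
base radius r_b = r_p·cos α = 153.853000·cos 17.773° = 146.510111
roll angle φ = 1.100° = 0.01919862 rad
x = r_b·(cos φ + φ·sin φ) = 146.510111·(0.99981571 + 0.01919862·0.01919744) = 146.537109
y = r_b·(sin φ − φ·cos φ) = 146.510111·(0.01919744 − 0.01919862·0.99981571) = 0.000346

x=146.537109 y=0.000346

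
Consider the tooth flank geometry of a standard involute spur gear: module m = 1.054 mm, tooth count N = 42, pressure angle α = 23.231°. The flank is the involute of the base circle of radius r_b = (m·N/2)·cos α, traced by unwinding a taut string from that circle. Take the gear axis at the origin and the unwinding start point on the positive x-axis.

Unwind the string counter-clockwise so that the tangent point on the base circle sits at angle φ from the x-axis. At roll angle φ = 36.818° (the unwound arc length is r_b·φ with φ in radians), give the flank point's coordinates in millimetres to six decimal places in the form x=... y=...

pitch radius r_p = m·N/2 = 1.054·42/2 = 22.134000
base radius r_b = r_p·cos α = 22.134000·cos 23.231° = 20.339421
roll angle φ = 36.818° = 0.64259532 rad
x = r_b·(cos φ + φ·sin φ) = 20.339421·(0.80054314 + 0.64259532·0.59927513) = 24.115120
y = r_b·(sin φ − φ·cos φ) = 20.339421·(0.59927513 − 0.64259532·0.80054314) = 1.725797

x=24.115120 y=1.725797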